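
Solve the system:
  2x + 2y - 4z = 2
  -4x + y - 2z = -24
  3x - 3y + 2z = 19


Using Cramer's rule. Expand each determinant along the first row.
D  = 2*[1*2 - (-2)*(-3)] - 2*[(-4)*2 - (-2)*3] + (-4)*[(-4)*(-3) - 1*3]
  = 2*(-4) - 2*(-2) + (-4)*(9) = -40
Dx = 2*[1*2 - (-2)*(-3)] - 2*[(-24)*2 - (-2)*19] + (-4)*[(-24)*(-3) - 1*19]
  = 2*(-4) - 2*(-10) + (-4)*(53) = -200
Dy = 2*[(-24)*2 - (-2)*19] - 2*[(-4)*2 - (-2)*3] + (-4)*[(-4)*19 - (-24)*3]
  = 2*(-10) - 2*(-2) + (-4)*(-4) = 0
Dz = 2*[1*19 - (-24)*(-3)] - 2*[(-4)*19 - (-24)*3] + 2*[(-4)*(-3) - 1*3]
  = 2*(-53) - 2*(-4) + 2*(9) = -80
x = Dx/D = -200/-40 = 5, y = Dy/D = 0/-40 = 0, z = Dz/D = -80/-40 = 2
Check eq1: (2)(5) + (2)(0) + (-4)(2) = 2 = 2 ✓
Check eq2: (-4)(5) + (1)(0) + (-2)(2) = -24 = -24 ✓
Check eq3: (3)(5) + (-3)(0) + (2)(2) = 19 = 19 ✓

x = 5, y = 0, z = 2


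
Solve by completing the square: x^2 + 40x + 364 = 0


Start: x^2 + 40x + 364 = 0
Move constant: x^2 + 40x = -364
Half of 40 is 20, squared is 400
Add 400 to both sides: x^2 + 40x + 400 = 36
(x + 20)^2 = 36
x + 20 = ±6
x = -20 + 6 = -14 or x = -20 - 6 = -26

x = -26, x = -14


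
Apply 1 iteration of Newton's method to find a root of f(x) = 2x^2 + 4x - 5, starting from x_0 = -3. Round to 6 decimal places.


Newton's method: x_(n+1) = x_n - f(x_n)/f'(x_n)
f(x) = 2x^2 + 4x - 5
f'(x) = 4x + 4

Iteration 1:
  f(-3.000000) = 1.000000
  f'(-3.000000) = -8.000000
  x_1 = -3.000000 - (1.000000)/(-8.000000) = -2.875000

x_1 = -2.875000


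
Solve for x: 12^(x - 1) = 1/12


Express both sides with the same base.
1/12 = 12^(-1)
Since the bases match, equate exponents: x - 1 = -1
So x = -1 - (-1) = 0

x = 0


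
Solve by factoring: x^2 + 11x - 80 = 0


We need two numbers that multiply to -80 and add to 11.
Those numbers are 16 and -5 (since 16 * (-5) = -80 and 16 + (-5) = 11).
So x^2 + 11x - 80 = (x + 16)(x - 5) = 0
Setting each factor to zero: x = -16 or x = 5

x = -16, x = 5


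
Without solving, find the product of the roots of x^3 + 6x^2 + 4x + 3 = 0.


By Vieta's formulas for x^3 + bx^2 + cx + d = 0:
  r1 + r2 + r3 = -b/a = -6
  r1*r2 + r1*r3 + r2*r3 = c/a = 4
  r1*r2*r3 = -d/a = -3


Product = -3


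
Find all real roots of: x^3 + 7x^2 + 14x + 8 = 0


Let p(x) = x^3 + 7x^2 + 14x + 8. By the rational root theorem (leading coefficient 1), any rational root is an integer divisor of 8: try ±1, ±2, ... in turn.
Test x = 1: value = 30 ≠ 0.
Test x = -1: value = 0 ✓, so (x + 1) is a factor.
Synthetic division by (x + 1): bring down 1; 1(-1) + 7 = 6; 6(-1) + 14 = 8; 8(-1) + 8 = 0 → quotient x^2 + 6x + 8, remainder 0.
Solve the quadratic x^2 + 6x + 8 = 0: discriminant = 6^2 - 4(1)(8) = 36 - 32 = 4.
sqrt(4) = 2, so x = (-6 ± 2)/2: x = -2 or x = -4.

x = -4, x = -2, x = -1


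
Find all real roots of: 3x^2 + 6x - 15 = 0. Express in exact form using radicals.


Using the quadratic formula: x = (-b ± sqrt(b^2 - 4ac)) / (2a)
Here a = 3, b = 6, c = -15
Discriminant = b^2 - 4ac = 6^2 - 4(3)(-15) = 36 + 180 = 216
Since discriminant = 216 > 0, there are two real roots.
x = (-6 ± 6*sqrt(6)) / 6
Simplifying: x = -1 ± sqrt(6)
Numerically: x ≈ 1.4495 or x ≈ -3.4495

x = -1 + sqrt(6) or x = -1 - sqrt(6)


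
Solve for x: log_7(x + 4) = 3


Convert to exponential form: x + 4 = 7^3 = 343
x = 343 - 4 = 339
Check: log_7(339 + 4) = log_7(343) = log_7(343) = 3 ✓

x = 339


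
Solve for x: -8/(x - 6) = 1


Multiply both sides by (x - 6): -8 = 1(x - 6)
Distribute: -8 = x - 6
x = -8 + 6 = -2
x = -2

x = -2


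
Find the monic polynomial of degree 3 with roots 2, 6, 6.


A monic polynomial with roots 2, 6, 6 is:
p(x) = (x - 2)(x - 6)(x - 6)
After multiplying by (x - 2): x - 2
After multiplying by (x - 6): x^2 - 8x + 12
After multiplying by (x - 6): x^3 - 14x^2 + 60x - 72

x^3 - 14x^2 + 60x - 72


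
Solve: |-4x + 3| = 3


An absolute value equation |expr| = 3 gives two cases:
Case 1: -4x + 3 = 3
  -4x = 0, so x = 0
Case 2: -4x + 3 = -3
  -4x = -6, so x = 3/2

x = 0, x = 3/2


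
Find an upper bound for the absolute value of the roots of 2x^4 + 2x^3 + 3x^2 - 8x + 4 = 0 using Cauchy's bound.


Cauchy's bound: all roots r satisfy |r| <= 1 + max(|a_i/a_n|) for i = 0,...,n-1
where a_n is the leading coefficient.

Coefficients: [2, 2, 3, -8, 4]
Leading coefficient a_n = 2
Ratios |a_i/a_n|: 1, 3/2, 4, 2
Maximum ratio: 4
Cauchy's bound: |r| <= 1 + 4 = 5

Upper bound = 5


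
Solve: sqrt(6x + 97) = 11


Square both sides: 6x + 97 = 11^2 = 121
6x = 121 - 97 = 24
x = 4
Check: sqrt(6*4 + 97) = sqrt(121) = 11 ✓

x = 4


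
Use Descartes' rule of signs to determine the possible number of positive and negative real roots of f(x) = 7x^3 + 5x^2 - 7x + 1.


Descartes' rule of signs:

For positive roots, count sign changes in f(x) = 7x^3 + 5x^2 - 7x + 1:
Signs of coefficients: +, +, -, +
Number of sign changes: 2
Possible positive real roots: 2, 0

For negative roots, examine f(-x) = -7x^3 + 5x^2 + 7x + 1:
Signs of coefficients: -, +, +, +
Number of sign changes: 1
Possible negative real roots: 1

Positive roots: 2 or 0; Negative roots: 1


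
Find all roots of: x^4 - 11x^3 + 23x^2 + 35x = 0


The constant term is 0, so x = 0 is a root. Factor out x:
  x^3 - 11x^2 + 23x + 35 = 0
Let p(x) = x^3 - 11x^2 + 23x + 35. By the rational root theorem (leading coefficient 1), any rational root is an integer divisor of 35: try ±1, ±2, ... in turn.
Test x = 1: value = 48 ≠ 0.
Test x = -1: value = 0 ✓, so (x + 1) is a factor.
Synthetic division by (x + 1): bring down 1; 1(-1) - 11 = -12; (-12)(-1) + 23 = 35; 35(-1) + 35 = 0 → quotient x^2 - 12x + 35, remainder 0.
Solve the quadratic x^2 - 12x + 35 = 0: discriminant = (-12)^2 - 4(1)(35) = 144 - 140 = 4.
sqrt(4) = 2, so x = (12 ± 2)/2: x = 7 or x = 5.
Collecting all roots found:

x = -1, x = 0, x = 5, x = 7


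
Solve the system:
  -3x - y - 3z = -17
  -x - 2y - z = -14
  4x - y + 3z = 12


Using Cramer's rule. Expand each determinant along the first row.
D  = (-3)*[(-2)*3 - (-1)*(-1)] - (-1)*[(-1)*3 - (-1)*4] + (-3)*[(-1)*(-1) - (-2)*4]
  = (-3)*(-7) - (-1)*(1) + (-3)*(9) = -5
Dx = (-17)*[(-2)*3 - (-1)*(-1)] - (-1)*[(-14)*3 - (-1)*12] + (-3)*[(-14)*(-1) - (-2)*12]
  = (-17)*(-7) - (-1)*(-30) + (-3)*(38) = -25
Dy = (-3)*[(-14)*3 - (-1)*12] - (-17)*[(-1)*3 - (-1)*4] + (-3)*[(-1)*12 - (-14)*4]
  = (-3)*(-30) - (-17)*(1) + (-3)*(44) = -25
Dz = (-3)*[(-2)*12 - (-14)*(-1)] - (-1)*[(-1)*12 - (-14)*4] + (-17)*[(-1)*(-1) - (-2)*4]
  = (-3)*(-38) - (-1)*(44) + (-17)*(9) = 5
x = Dx/D = -25/-5 = 5, y = Dy/D = -25/-5 = 5, z = Dz/D = 5/-5 = -1
Check eq1: (-3)(5) + (-1)(5) + (-3)(-1) = -17 = -17 ✓
Check eq2: (-1)(5) + (-2)(5) + (-1)(-1) = -14 = -14 ✓
Check eq3: (4)(5) + (-1)(5) + (3)(-1) = 12 = 12 ✓

x = 5, y = 5, z = -1


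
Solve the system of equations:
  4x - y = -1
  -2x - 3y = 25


Using Cramer's rule:
Determinant D = (4)(-3) - (-2)(-1) = -12 - 2 = -14
Dx = (-1)(-3) - (25)(-1) = 3 + 25 = 28
Dy = (4)(25) - (-2)(-1) = 100 - 2 = 98
x = Dx/D = 28/-14 = -2
y = Dy/D = 98/-14 = -7

x = -2, y = -7


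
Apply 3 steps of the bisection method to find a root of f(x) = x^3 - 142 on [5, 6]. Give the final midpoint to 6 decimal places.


f(x) = x^3 - 142
f(5) = -17 < 0
f(6) = 74 > 0

Step 1: midpoint = (5.000000 + 6.000000)/2 = 5.500000
  f(5.500000) = 24.375000
  f(mid) > 0, so root is in [5.000000, 5.500000]

Step 2: midpoint = (5.000000 + 5.500000)/2 = 5.250000
  f(5.250000) = 2.703125
  f(mid) > 0, so root is in [5.000000, 5.250000]

Step 3: midpoint = (5.000000 + 5.250000)/2 = 5.125000
  f(5.125000) = -7.388672
  f(mid) < 0, so root is in [5.125000, 5.250000]

midpoint = 5.125000


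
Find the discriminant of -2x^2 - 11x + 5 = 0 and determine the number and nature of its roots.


For ax^2 + bx + c = 0, discriminant D = b^2 - 4ac
Here a = -2, b = -11, c = 5
D = (-11)^2 - 4(-2)(5) = 121 + 40 = 161

D = 161 > 0 but not a perfect square
The equation has 2 distinct real irrational roots.

Discriminant = 161, 2 distinct real irrational roots


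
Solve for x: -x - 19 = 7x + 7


Starting with: -x - 19 = 7x + 7
Move all x terms to left: (-1 - 7)x = 7 + 19
Simplify: -8x = 26
Divide both sides by -8: x = -13/4

x = -13/4


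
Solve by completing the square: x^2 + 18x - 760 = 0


Start: x^2 + 18x - 760 = 0
Move constant: x^2 + 18x = 760
Half of 18 is 9, squared is 81
Add 81 to both sides: x^2 + 18x + 81 = 841
(x + 9)^2 = 841
x + 9 = ±29
x = -9 + 29 = 20 or x = -9 - 29 = -38

x = -38, x = 20


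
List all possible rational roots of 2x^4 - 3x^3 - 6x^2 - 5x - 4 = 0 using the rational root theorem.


Rational root theorem: possible roots are ±p/q where:
  p divides the constant term (-4): p ∈ {1, 2, 4}
  q divides the leading coefficient (2): q ∈ {1, 2}

All possible rational roots: -4, -2, -1, -1/2, 1/2, 1, 2, 4

-4, -2, -1, -1/2, 1/2, 1, 2, 4


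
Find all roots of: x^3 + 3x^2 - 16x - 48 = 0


Let p(x) = x^3 + 3x^2 - 16x - 48. By the rational root theorem (leading coefficient 1), any rational root is an integer divisor of 48: try ±1, ±2, ... in turn.
Test x = 1: value = -60 ≠ 0.
Test x = -1: value = -30 ≠ 0.
Test x = 2: value = -60 ≠ 0.
Test x = -2: value = -12 ≠ 0.
Test x = 3: value = -42 ≠ 0.
Test x = -3: value = 0 ✓, so (x + 3) is a factor.
Synthetic division by (x + 3): bring down 1; 1(-3) + 3 = 0; 0(-3) - 16 = -16; (-16)(-3) - 48 = 0 → quotient x^2 - 16, remainder 0.
Solve the quadratic x^2 - 16 = 0: discriminant = 0^2 - 4(1)(-16) = 0 + 64 = 64.
sqrt(64) = 8, so x = (0 ± 8)/2: x = 4 or x = -4.
Collecting all roots found:

x = -4, x = -3, x = 4


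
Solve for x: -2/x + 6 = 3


Subtract 6 from both sides: -2/x = -3
Multiply both sides by x: -2 = -3 * x
Divide by -3: x = 2/3

x = 2/3


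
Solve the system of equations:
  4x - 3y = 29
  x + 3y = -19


Using Cramer's rule:
Determinant D = (4)(3) - (1)(-3) = 12 + 3 = 15
Dx = (29)(3) - (-19)(-3) = 87 - 57 = 30
Dy = (4)(-19) - (1)(29) = -76 - 29 = -105
x = Dx/D = 30/15 = 2
y = Dy/D = -105/15 = -7

x = 2, y = -7


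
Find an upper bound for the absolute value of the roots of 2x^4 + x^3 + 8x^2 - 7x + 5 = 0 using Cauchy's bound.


Cauchy's bound: all roots r satisfy |r| <= 1 + max(|a_i/a_n|) for i = 0,...,n-1
where a_n is the leading coefficient.

Coefficients: [2, 1, 8, -7, 5]
Leading coefficient a_n = 2
Ratios |a_i/a_n|: 1/2, 4, 7/2, 5/2
Maximum ratio: 4
Cauchy's bound: |r| <= 1 + 4 = 5

Upper bound = 5


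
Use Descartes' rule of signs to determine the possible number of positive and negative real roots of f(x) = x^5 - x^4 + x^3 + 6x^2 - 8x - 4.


Descartes' rule of signs:

For positive roots, count sign changes in f(x) = x^5 - x^4 + x^3 + 6x^2 - 8x - 4:
Signs of coefficients: +, -, +, +, -, -
Number of sign changes: 3
Possible positive real roots: 3, 1

For negative roots, examine f(-x) = -x^5 - x^4 - x^3 + 6x^2 + 8x - 4:
Signs of coefficients: -, -, -, +, +, -
Number of sign changes: 2
Possible negative real roots: 2, 0

Positive roots: 3 or 1; Negative roots: 2 or 0


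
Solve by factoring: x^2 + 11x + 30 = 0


We need two numbers that multiply to 30 and add to 11.
Those numbers are 6 and 5 (since 6 * 5 = 30 and 6 + 5 = 11).
So x^2 + 11x + 30 = (x + 6)(x + 5) = 0
Setting each factor to zero: x = -6 or x = -5

x = -6, x = -5


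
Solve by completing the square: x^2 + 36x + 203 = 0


Start: x^2 + 36x + 203 = 0
Move constant: x^2 + 36x = -203
Half of 36 is 18, squared is 324
Add 324 to both sides: x^2 + 36x + 324 = 121
(x + 18)^2 = 121
x + 18 = ±11
x = -18 + 11 = -7 or x = -18 - 11 = -29

x = -29, x = -7


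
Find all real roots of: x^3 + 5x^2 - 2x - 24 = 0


Let p(x) = x^3 + 5x^2 - 2x - 24. By the rational root theorem (leading coefficient 1), any rational root is an integer divisor of 24: try ±1, ±2, ... in turn.
Test x = 1: value = -20 ≠ 0.
Test x = -1: value = -18 ≠ 0.
Test x = 2: value = 0 ✓, so (x - 2) is a factor.
Synthetic division by (x - 2): bring down 1; 1(2) + 5 = 7; 7(2) - 2 = 12; 12(2) - 24 = 0 → quotient x^2 + 7x + 12, remainder 0.
Solve the quadratic x^2 + 7x + 12 = 0: discriminant = 7^2 - 4(1)(12) = 49 - 48 = 1.
sqrt(1) = 1, so x = (-7 ± 1)/2: x = -3 or x = -4.

x = -4, x = -3, x = 2


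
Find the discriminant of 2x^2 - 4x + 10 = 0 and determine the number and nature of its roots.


For ax^2 + bx + c = 0, discriminant D = b^2 - 4ac
Here a = 2, b = -4, c = 10
D = (-4)^2 - 4(2)(10) = 16 - 80 = -64

D = -64 < 0
The equation has no real roots (2 complex conjugate roots).

Discriminant = -64, no real roots (2 complex conjugate roots)


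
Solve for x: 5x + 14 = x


Starting with: 5x + 14 = x
Move all x terms to left: (5 - 1)x = 0 - 14
Simplify: 4x = -14
Divide both sides by 4: x = -7/2

x = -7/2


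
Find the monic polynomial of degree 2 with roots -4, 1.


A monic polynomial with roots -4, 1 is:
p(x) = (x + 4)(x - 1)
After multiplying by (x + 4): x + 4
After multiplying by (x - 1): x^2 + 3x - 4

x^2 + 3x - 4


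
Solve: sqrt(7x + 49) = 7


Square both sides: 7x + 49 = 7^2 = 49
7x = 49 - 49 = 0
x = 0
Check: sqrt(7*0 + 49) = sqrt(49) = 7 ✓

x = 0


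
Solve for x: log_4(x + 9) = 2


Convert to exponential form: x + 9 = 4^2 = 16
x = 16 - 9 = 7
Check: log_4(7 + 9) = log_4(16) = log_4(16) = 2 ✓

x = 7


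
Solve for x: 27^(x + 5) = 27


Express both sides with the same base.
27 = 27^1
Since the bases match, equate exponents: x + 5 = 1
So x = 1 - (5) = -4

x = -4


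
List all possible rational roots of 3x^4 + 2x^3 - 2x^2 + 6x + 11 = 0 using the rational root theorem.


Rational root theorem: possible roots are ±p/q where:
  p divides the constant term (11): p ∈ {1, 11}
  q divides the leading coefficient (3): q ∈ {1, 3}

All possible rational roots: -11, -11/3, -1, -1/3, 1/3, 1, 11/3, 11

-11, -11/3, -1, -1/3, 1/3, 1, 11/3, 11


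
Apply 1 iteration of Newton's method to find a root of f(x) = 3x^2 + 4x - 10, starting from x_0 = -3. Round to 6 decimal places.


Newton's method: x_(n+1) = x_n - f(x_n)/f'(x_n)
f(x) = 3x^2 + 4x - 10
f'(x) = 6x + 4

Iteration 1:
  f(-3.000000) = 5.000000
  f'(-3.000000) = -14.000000
  x_1 = -3.000000 - (5.000000)/(-14.000000) = -2.642857

x_1 = -2.642857


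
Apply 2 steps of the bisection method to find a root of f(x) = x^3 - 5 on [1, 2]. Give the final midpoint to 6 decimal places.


f(x) = x^3 - 5
f(1) = -4 < 0
f(2) = 3 > 0

Step 1: midpoint = (1.000000 + 2.000000)/2 = 1.500000
  f(1.500000) = -1.625000
  f(mid) < 0, so root is in [1.500000, 2.000000]

Step 2: midpoint = (1.500000 + 2.000000)/2 = 1.750000
  f(1.750000) = 0.359375
  f(mid) > 0, so root is in [1.500000, 1.750000]

midpoint = 1.750000


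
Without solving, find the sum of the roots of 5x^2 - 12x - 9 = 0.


By Vieta's formulas for ax^2 + bx + c = 0:
  Sum of roots = -b/a
  Product of roots = c/a

Here a = 5, b = -12, c = -9
Sum = -(-12)/5 = 12/5
Product = -9/5 = -9/5

Sum = 12/5


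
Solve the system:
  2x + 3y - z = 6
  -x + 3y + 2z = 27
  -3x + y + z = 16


Using Cramer's rule. Expand each determinant along the first row.
D  = 2*[3*1 - 2*1] - 3*[(-1)*1 - 2*(-3)] + (-1)*[(-1)*1 - 3*(-3)]
  = 2*(1) - 3*(5) + (-1)*(8) = -21
Dx = 6*[3*1 - 2*1] - 3*[27*1 - 2*16] + (-1)*[27*1 - 3*16]
  = 6*(1) - 3*(-5) + (-1)*(-21) = 42
Dy = 2*[27*1 - 2*16] - 6*[(-1)*1 - 2*(-3)] + (-1)*[(-1)*16 - 27*(-3)]
  = 2*(-5) - 6*(5) + (-1)*(65) = -105
Dz = 2*[3*16 - 27*1] - 3*[(-1)*16 - 27*(-3)] + 6*[(-1)*1 - 3*(-3)]
  = 2*(21) - 3*(65) + 6*(8) = -105
x = Dx/D = 42/-21 = -2, y = Dy/D = -105/-21 = 5, z = Dz/D = -105/-21 = 5
Check eq1: (2)(-2) + (3)(5) + (-1)(5) = 6 = 6 ✓
Check eq2: (-1)(-2) + (3)(5) + (2)(5) = 27 = 27 ✓
Check eq3: (-3)(-2) + (1)(5) + (1)(5) = 16 = 16 ✓

x = -2, y = 5, z = 5


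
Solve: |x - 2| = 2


An absolute value equation |expr| = 2 gives two cases:
Case 1: x - 2 = 2
  x = 4, so x = 4
Case 2: x - 2 = -2
  x = 0, so x = 0

x = 0, x = 4


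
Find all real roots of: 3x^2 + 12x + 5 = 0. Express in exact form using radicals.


Using the quadratic formula: x = (-b ± sqrt(b^2 - 4ac)) / (2a)
Here a = 3, b = 12, c = 5
Discriminant = b^2 - 4ac = 12^2 - 4(3)(5) = 144 - 60 = 84
Since discriminant = 84 > 0, there are two real roots.
x = (-12 ± 2*sqrt(21)) / 6
Simplifying: x = (-6 ± sqrt(21)) / 3
Numerically: x ≈ -0.4725 or x ≈ -3.5275

x = (-6 + sqrt(21)) / 3 or x = (-6 - sqrt(21)) / 3


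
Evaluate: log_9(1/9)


We need the exponent such that 9^? = 1/9
9^(-1) = 1/9^1 = 1/9
Therefore log_9(1/9) = -1

-1


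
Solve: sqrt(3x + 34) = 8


Square both sides: 3x + 34 = 8^2 = 64
3x = 64 - 34 = 30
x = 10
Check: sqrt(3*10 + 34) = sqrt(64) = 8 ✓

x = 10


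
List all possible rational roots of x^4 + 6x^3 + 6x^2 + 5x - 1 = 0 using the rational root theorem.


Rational root theorem: possible roots are ±p/q where:
  p divides the constant term (-1): p ∈ {1}
  q divides the leading coefficient (1): q ∈ {1}

All possible rational roots: -1, 1

-1, 1


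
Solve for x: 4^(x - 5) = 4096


Express both sides with the same base.
4096 = 4^6
Since the bases match, equate exponents: x - 5 = 6
So x = 6 - (-5) = 11

x = 11


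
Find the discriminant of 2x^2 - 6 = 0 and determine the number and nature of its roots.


For ax^2 + bx + c = 0, discriminant D = b^2 - 4ac
Here a = 2, b = 0, c = -6
D = (0)^2 - 4(2)(-6) = 0 + 48 = 48

D = 48 > 0 but not a perfect square
The equation has 2 distinct real irrational roots.

Discriminant = 48, 2 distinct real irrational roots


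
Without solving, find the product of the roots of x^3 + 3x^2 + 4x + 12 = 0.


By Vieta's formulas for x^3 + bx^2 + cx + d = 0:
  r1 + r2 + r3 = -b/a = -3
  r1*r2 + r1*r3 + r2*r3 = c/a = 4
  r1*r2*r3 = -d/a = -12


Product = -12


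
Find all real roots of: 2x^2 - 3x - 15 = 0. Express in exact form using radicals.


Using the quadratic formula: x = (-b ± sqrt(b^2 - 4ac)) / (2a)
Here a = 2, b = -3, c = -15
Discriminant = b^2 - 4ac = (-3)^2 - 4(2)(-15) = 9 + 120 = 129
Since discriminant = 129 > 0, there are two real roots.
x = (3 ± sqrt(129)) / 4
Numerically: x ≈ 3.5895 or x ≈ -2.0895

x = (3 + sqrt(129)) / 4 or x = (3 - sqrt(129)) / 4


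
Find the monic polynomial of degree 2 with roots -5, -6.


A monic polynomial with roots -5, -6 is:
p(x) = (x + 5)(x + 6)
After multiplying by (x + 5): x + 5
After multiplying by (x + 6): x^2 + 11x + 30

x^2 + 11x + 30


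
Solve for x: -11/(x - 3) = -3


Multiply both sides by (x - 3): -11 = -3(x - 3)
Distribute: -11 = -3x + 9
-3x = -11 - 9 = -20
x = 20/3

x = 20/3


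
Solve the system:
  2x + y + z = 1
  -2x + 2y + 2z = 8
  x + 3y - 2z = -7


Using Cramer's rule. Expand each determinant along the first row.
D  = 2*[2*(-2) - 2*3] - 1*[(-2)*(-2) - 2*1] + 1*[(-2)*3 - 2*1]
  = 2*(-10) - 1*(2) + 1*(-8) = -30
Dx = 1*[2*(-2) - 2*3] - 1*[8*(-2) - 2*(-7)] + 1*[8*3 - 2*(-7)]
  = 1*(-10) - 1*(-2) + 1*(38) = 30
Dy = 2*[8*(-2) - 2*(-7)] - 1*[(-2)*(-2) - 2*1] + 1*[(-2)*(-7) - 8*1]
  = 2*(-2) - 1*(2) + 1*(6) = 0
Dz = 2*[2*(-7) - 8*3] - 1*[(-2)*(-7) - 8*1] + 1*[(-2)*3 - 2*1]
  = 2*(-38) - 1*(6) + 1*(-8) = -90
x = Dx/D = 30/-30 = -1, y = Dy/D = 0/-30 = 0, z = Dz/D = -90/-30 = 3
Check eq1: (2)(-1) + (1)(0) + (1)(3) = 1 = 1 ✓
Check eq2: (-2)(-1) + (2)(0) + (2)(3) = 8 = 8 ✓
Check eq3: (1)(-1) + (3)(0) + (-2)(3) = -7 = -7 ✓

x = -1, y = 0, z = 3


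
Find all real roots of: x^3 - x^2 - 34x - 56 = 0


Let p(x) = x^3 - x^2 - 34x - 56. By the rational root theorem (leading coefficient 1), any rational root is an integer divisor of 56: try ±1, ±2, ... in turn.
Test x = 1: value = -90 ≠ 0.
Test x = -1: value = -24 ≠ 0.
Test x = 2: value = -120 ≠ 0.
Test x = -2: value = 0 ✓, so (x + 2) is a factor.
Synthetic division by (x + 2): bring down 1; 1(-2) - 1 = -3; (-3)(-2) - 34 = -28; (-28)(-2) - 56 = 0 → quotient x^2 - 3x - 28, remainder 0.
Solve the quadratic x^2 - 3x - 28 = 0: discriminant = (-3)^2 - 4(1)(-28) = 9 + 112 = 121.
sqrt(121) = 11, so x = (3 ± 11)/2: x = 7 or x = -4.

x = -4, x = -2, x = 7


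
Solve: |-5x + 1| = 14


An absolute value equation |expr| = 14 gives two cases:
Case 1: -5x + 1 = 14
  -5x = 13, so x = -13/5
Case 2: -5x + 1 = -14
  -5x = -15, so x = 3

x = -13/5, x = 3


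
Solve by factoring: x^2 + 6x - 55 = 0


We need two numbers that multiply to -55 and add to 6.
Those numbers are 11 and -5 (since 11 * (-5) = -55 and 11 + (-5) = 6).
So x^2 + 6x - 55 = (x + 11)(x - 5) = 0
Setting each factor to zero: x = -11 or x = 5

x = -11, x = 5


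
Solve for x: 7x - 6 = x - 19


Starting with: 7x - 6 = x - 19
Move all x terms to left: (7 - 1)x = -19 + 6
Simplify: 6x = -13
Divide both sides by 6: x = -13/6

x = -13/6


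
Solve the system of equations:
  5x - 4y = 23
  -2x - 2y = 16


Using Cramer's rule:
Determinant D = (5)(-2) - (-2)(-4) = -10 - 8 = -18
Dx = (23)(-2) - (16)(-4) = -46 + 64 = 18
Dy = (5)(16) - (-2)(23) = 80 + 46 = 126
x = Dx/D = 18/-18 = -1
y = Dy/D = 126/-18 = -7

x = -1, y = -7


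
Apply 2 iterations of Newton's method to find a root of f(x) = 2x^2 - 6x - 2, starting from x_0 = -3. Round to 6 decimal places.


Newton's method: x_(n+1) = x_n - f(x_n)/f'(x_n)
f(x) = 2x^2 - 6x - 2
f'(x) = 4x - 6

Iteration 1:
  f(-3.000000) = 34.000000
  f'(-3.000000) = -18.000000
  x_1 = -3.000000 - (34.000000)/(-18.000000) = -1.111111

Iteration 2:
  f(-1.111111) = 7.135802
  f'(-1.111111) = -10.444444
  x_2 = -1.111111 - (7.135802)/(-10.444444) = -0.427896

x_2 = -0.427896


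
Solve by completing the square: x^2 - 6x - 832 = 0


Start: x^2 - 6x - 832 = 0
Move constant: x^2 - 6x = 832
Half of -6 is -3, squared is 9
Add 9 to both sides: x^2 - 6x + 9 = 841
(x - 3)^2 = 841
x - 3 = ±29
x = 3 + 29 = 32 or x = 3 - 29 = -26

x = -26, x = 32


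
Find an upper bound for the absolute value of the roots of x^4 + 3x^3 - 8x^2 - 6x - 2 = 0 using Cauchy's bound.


Cauchy's bound: all roots r satisfy |r| <= 1 + max(|a_i/a_n|) for i = 0,...,n-1
where a_n is the leading coefficient.

Coefficients: [1, 3, -8, -6, -2]
Leading coefficient a_n = 1
Ratios |a_i/a_n|: 3, 8, 6, 2
Maximum ratio: 8
Cauchy's bound: |r| <= 1 + 8 = 9

Upper bound = 9


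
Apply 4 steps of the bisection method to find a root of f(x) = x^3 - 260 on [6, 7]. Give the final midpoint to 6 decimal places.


f(x) = x^3 - 260
f(6) = -44 < 0
f(7) = 83 > 0

Step 1: midpoint = (6.000000 + 7.000000)/2 = 6.500000
  f(6.500000) = 14.625000
  f(mid) > 0, so root is in [6.000000, 6.500000]

Step 2: midpoint = (6.000000 + 6.500000)/2 = 6.250000
  f(6.250000) = -15.859375
  f(mid) < 0, so root is in [6.250000, 6.500000]

Step 3: midpoint = (6.250000 + 6.500000)/2 = 6.375000
  f(6.375000) = -0.916016
  f(mid) < 0, so root is in [6.375000, 6.500000]

Step 4: midpoint = (6.375000 + 6.500000)/2 = 6.437500
  f(6.437500) = 6.779053
  f(mid) > 0, so root is in [6.375000, 6.437500]

midpoint = 6.437500


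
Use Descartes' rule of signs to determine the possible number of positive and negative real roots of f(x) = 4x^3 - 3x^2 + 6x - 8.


Descartes' rule of signs:

For positive roots, count sign changes in f(x) = 4x^3 - 3x^2 + 6x - 8:
Signs of coefficients: +, -, +, -
Number of sign changes: 3
Possible positive real roots: 3, 1

For negative roots, examine f(-x) = -4x^3 - 3x^2 - 6x - 8:
Signs of coefficients: -, -, -, -
Number of sign changes: 0
Possible negative real roots: 0

Positive roots: 3 or 1; Negative roots: 0


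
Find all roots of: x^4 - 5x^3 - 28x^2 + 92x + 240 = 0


Let p(x) = x^4 - 5x^3 - 28x^2 + 92x + 240. By the rational root theorem (leading coefficient 1), any rational root is an integer divisor of 240: try ±1, ±2, ... in turn.
Test x = 1: value = 300 ≠ 0.
Test x = -1: value = 126 ≠ 0.
Test x = 2: value = 288 ≠ 0.
Test x = -2: value = 0 ✓, so (x + 2) is a factor.
Synthetic division by (x + 2): bring down 1; 1(-2) - 5 = -7; (-7)(-2) - 28 = -14; (-14)(-2) + 92 = 120; 120(-2) + 240 = 0 → quotient x^3 - 7x^2 - 14x + 120, remainder 0.
Continue with the quotient x^3 - 7x^2 - 14x + 120 (candidates must divide 120; re-test x = -2 first in case it repeats).
Test x = -2: value = 112 ≠ 0.
Test x = 3: value = 42 ≠ 0.
Test x = -3: value = 72 ≠ 0.
Test x = 4: value = 16 ≠ 0.
Test x = -4: value = 0 ✓, so (x + 4) is a factor.
Synthetic division by (x + 4): bring down 1; 1(-4) - 7 = -11; (-11)(-4) - 14 = 30; 30(-4) + 120 = 0 → quotient x^2 - 11x + 30, remainder 0.
Solve the quadratic x^2 - 11x + 30 = 0: discriminant = (-11)^2 - 4(1)(30) = 121 - 120 = 1.
sqrt(1) = 1, so x = (11 ± 1)/2: x = 6 or x = 5.
Collecting all roots found:

x = -4, x = -2, x = 5, x = 6


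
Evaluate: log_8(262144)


We need the exponent such that 8^? = 262144
8^6 = 262144
Therefore log_8(262144) = 6

6


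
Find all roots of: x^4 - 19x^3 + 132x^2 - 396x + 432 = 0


Let p(x) = x^4 - 19x^3 + 132x^2 - 396x + 432. By the rational root theorem (leading coefficient 1), any rational root is an integer divisor of 432: try ±1, ±2, ... in turn.
Test x = 1: value = 150 ≠ 0.
Test x = -1: value = 980 ≠ 0.
Test x = 2: value = 32 ≠ 0.
Test x = -2: value = 1920 ≠ 0.
Test x = 3: value = 0 ✓, so (x - 3) is a factor.
Synthetic division by (x - 3): bring down 1; 1(3) - 19 = -16; (-16)(3) + 132 = 84; 84(3) - 396 = -144; (-144)(3) + 432 = 0 → quotient x^3 - 16x^2 + 84x - 144, remainder 0.
Continue with the quotient x^3 - 16x^2 + 84x - 144 (candidates must divide 144; re-test x = 3 first in case it repeats).
Test x = 3: value = -9 ≠ 0.
Test x = -3: value = -567 ≠ 0.
Test x = 4: value = 0 ✓, so (x - 4) is a factor.
Synthetic division by (x - 4): bring down 1; 1(4) - 16 = -12; (-12)(4) + 84 = 36; 36(4) - 144 = 0 → quotient x^2 - 12x + 36, remainder 0.
Solve the quadratic x^2 - 12x + 36 = 0: discriminant = (-12)^2 - 4(1)(36) = 144 - 144 = 0.
Discriminant = 0, so a double root: x = 12/2 = 6.
Collecting all roots found:

x = 3, x = 4, x = 6 (multiplicity 2)


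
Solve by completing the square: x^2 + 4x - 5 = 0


Start: x^2 + 4x - 5 = 0
Move constant: x^2 + 4x = 5
Half of 4 is 2, squared is 4
Add 4 to both sides: x^2 + 4x + 4 = 9
(x + 2)^2 = 9
x + 2 = ±3
x = -2 + 3 = 1 or x = -2 - 3 = -5

x = -5, x = 1


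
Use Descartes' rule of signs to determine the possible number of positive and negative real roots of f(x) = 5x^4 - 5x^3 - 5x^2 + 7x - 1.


Descartes' rule of signs:

For positive roots, count sign changes in f(x) = 5x^4 - 5x^3 - 5x^2 + 7x - 1:
Signs of coefficients: +, -, -, +, -
Number of sign changes: 3
Possible positive real roots: 3, 1

For negative roots, examine f(-x) = 5x^4 + 5x^3 - 5x^2 - 7x - 1:
Signs of coefficients: +, +, -, -, -
Number of sign changes: 1
Possible negative real roots: 1

Positive roots: 3 or 1; Negative roots: 1


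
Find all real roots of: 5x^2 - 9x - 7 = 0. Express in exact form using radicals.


Using the quadratic formula: x = (-b ± sqrt(b^2 - 4ac)) / (2a)
Here a = 5, b = -9, c = -7
Discriminant = b^2 - 4ac = (-9)^2 - 4(5)(-7) = 81 + 140 = 221
Since discriminant = 221 > 0, there are two real roots.
x = (9 ± sqrt(221)) / 10
Numerically: x ≈ 2.3866 or x ≈ -0.5866

x = (9 + sqrt(221)) / 10 or x = (9 - sqrt(221)) / 10


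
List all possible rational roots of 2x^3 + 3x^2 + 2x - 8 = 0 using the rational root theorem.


Rational root theorem: possible roots are ±p/q where:
  p divides the constant term (-8): p ∈ {1, 2, 4, 8}
  q divides the leading coefficient (2): q ∈ {1, 2}

All possible rational roots: -8, -4, -2, -1, -1/2, 1/2, 1, 2, 4, 8

-8, -4, -2, -1, -1/2, 1/2, 1, 2, 4, 8


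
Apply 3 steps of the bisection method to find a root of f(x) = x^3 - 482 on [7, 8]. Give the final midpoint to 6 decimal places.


f(x) = x^3 - 482
f(7) = -139 < 0
f(8) = 30 > 0

Step 1: midpoint = (7.000000 + 8.000000)/2 = 7.500000
  f(7.500000) = -60.125000
  f(mid) < 0, so root is in [7.500000, 8.000000]

Step 2: midpoint = (7.500000 + 8.000000)/2 = 7.750000
  f(7.750000) = -16.515625
  f(mid) < 0, so root is in [7.750000, 8.000000]

Step 3: midpoint = (7.750000 + 8.000000)/2 = 7.875000
  f(7.875000) = 6.373047
  f(mid) > 0, so root is in [7.750000, 7.875000]

midpoint = 7.875000


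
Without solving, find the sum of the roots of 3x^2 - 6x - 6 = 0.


By Vieta's formulas for ax^2 + bx + c = 0:
  Sum of roots = -b/a
  Product of roots = c/a

Here a = 3, b = -6, c = -6
Sum = -(-6)/3 = 2
Product = -6/3 = -2

Sum = 2


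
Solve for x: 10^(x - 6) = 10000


Express both sides with the same base.
10000 = 10^4
Since the bases match, equate exponents: x - 6 = 4
So x = 4 - (-6) = 10

x = 10


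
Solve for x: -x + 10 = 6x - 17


Starting with: -x + 10 = 6x - 17
Move all x terms to left: (-1 - 6)x = -17 - 10
Simplify: -7x = -27
Divide both sides by -7: x = 27/7

x = 27/7


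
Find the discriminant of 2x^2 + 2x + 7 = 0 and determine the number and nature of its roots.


For ax^2 + bx + c = 0, discriminant D = b^2 - 4ac
Here a = 2, b = 2, c = 7
D = (2)^2 - 4(2)(7) = 4 - 56 = -52

D = -52 < 0
The equation has no real roots (2 complex conjugate roots).

Discriminant = -52, no real roots (2 complex conjugate roots)


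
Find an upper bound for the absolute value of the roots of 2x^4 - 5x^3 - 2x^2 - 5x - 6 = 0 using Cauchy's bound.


Cauchy's bound: all roots r satisfy |r| <= 1 + max(|a_i/a_n|) for i = 0,...,n-1
where a_n is the leading coefficient.

Coefficients: [2, -5, -2, -5, -6]
Leading coefficient a_n = 2
Ratios |a_i/a_n|: 5/2, 1, 5/2, 3
Maximum ratio: 3
Cauchy's bound: |r| <= 1 + 3 = 4

Upper bound = 4


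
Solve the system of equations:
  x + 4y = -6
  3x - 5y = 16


Using Cramer's rule:
Determinant D = (1)(-5) - (3)(4) = -5 - 12 = -17
Dx = (-6)(-5) - (16)(4) = 30 - 64 = -34
Dy = (1)(16) - (3)(-6) = 16 + 18 = 34
x = Dx/D = -34/-17 = 2
y = Dy/D = 34/-17 = -2

x = 2, y = -2


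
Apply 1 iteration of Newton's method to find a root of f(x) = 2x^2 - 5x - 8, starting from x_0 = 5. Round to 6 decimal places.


Newton's method: x_(n+1) = x_n - f(x_n)/f'(x_n)
f(x) = 2x^2 - 5x - 8
f'(x) = 4x - 5

Iteration 1:
  f(5.000000) = 17.000000
  f'(5.000000) = 15.000000
  x_1 = 5.000000 - (17.000000)/(15.000000) = 3.866667

x_1 = 3.866667


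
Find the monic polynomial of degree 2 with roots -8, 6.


A monic polynomial with roots -8, 6 is:
p(x) = (x + 8)(x - 6)
After multiplying by (x + 8): x + 8
After multiplying by (x - 6): x^2 + 2x - 48

x^2 + 2x - 48


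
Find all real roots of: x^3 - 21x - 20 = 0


Let p(x) = x^3 - 21x - 20. By the rational root theorem (leading coefficient 1), any rational root is an integer divisor of 20: try ±1, ±2, ... in turn.
Test x = 1: value = -40 ≠ 0.
Test x = -1: value = 0 ✓, so (x + 1) is a factor.
Synthetic division by (x + 1): bring down 1; 1(-1) + 0 = -1; (-1)(-1) - 21 = -20; (-20)(-1) - 20 = 0 → quotient x^2 - x - 20, remainder 0.
Solve the quadratic x^2 - x - 20 = 0: discriminant = (-1)^2 - 4(1)(-20) = 1 + 80 = 81.
sqrt(81) = 9, so x = (1 ± 9)/2: x = 5 or x = -4.

x = -4, x = -1, x = 5


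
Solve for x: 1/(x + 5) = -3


Multiply both sides by (x + 5): 1 = -3(x + 5)
Distribute: 1 = -3x - 15
-3x = 1 + 15 = 16
x = -16/3

x = -16/3


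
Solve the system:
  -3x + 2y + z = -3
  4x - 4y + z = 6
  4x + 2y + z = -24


Using Cramer's rule. Expand each determinant along the first row.
D  = (-3)*[(-4)*1 - 1*2] - 2*[4*1 - 1*4] + 1*[4*2 - (-4)*4]
  = (-3)*(-6) - 2*(0) + 1*(24) = 42
Dx = (-3)*[(-4)*1 - 1*2] - 2*[6*1 - 1*(-24)] + 1*[6*2 - (-4)*(-24)]
  = (-3)*(-6) - 2*(30) + 1*(-84) = -126
Dy = (-3)*[6*1 - 1*(-24)] - (-3)*[4*1 - 1*4] + 1*[4*(-24) - 6*4]
  = (-3)*(30) - (-3)*(0) + 1*(-120) = -210
Dz = (-3)*[(-4)*(-24) - 6*2] - 2*[4*(-24) - 6*4] + (-3)*[4*2 - (-4)*4]
  = (-3)*(84) - 2*(-120) + (-3)*(24) = -84
x = Dx/D = -126/42 = -3, y = Dy/D = -210/42 = -5, z = Dz/D = -84/42 = -2
Check eq1: (-3)(-3) + (2)(-5) + (1)(-2) = -3 = -3 ✓
Check eq2: (4)(-3) + (-4)(-5) + (1)(-2) = 6 = 6 ✓
Check eq3: (4)(-3) + (2)(-5) + (1)(-2) = -24 = -24 ✓

x = -3, y = -5, z = -2


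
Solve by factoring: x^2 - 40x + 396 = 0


We need two numbers that multiply to 396 and add to -40.
Those numbers are -22 and -18 (since (-22) * (-18) = 396 and (-22) + (-18) = -40).
So x^2 - 40x + 396 = (x - 22)(x - 18) = 0
Setting each factor to zero: x = 22 or x = 18

x = 18, x = 22


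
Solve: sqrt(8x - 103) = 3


Square both sides: 8x - 103 = 3^2 = 9
8x = 9 + 103 = 112
x = 14
Check: sqrt(8*14 - 103) = sqrt(9) = 3 ✓

x = 14


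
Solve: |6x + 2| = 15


An absolute value equation |expr| = 15 gives two cases:
Case 1: 6x + 2 = 15
  6x = 13, so x = 13/6
Case 2: 6x + 2 = -15
  6x = -17, so x = -17/6

x = -17/6, x = 13/6


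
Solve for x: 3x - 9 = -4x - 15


Starting with: 3x - 9 = -4x - 15
Move all x terms to left: (3 + 4)x = -15 + 9
Simplify: 7x = -6
Divide both sides by 7: x = -6/7

x = -6/7


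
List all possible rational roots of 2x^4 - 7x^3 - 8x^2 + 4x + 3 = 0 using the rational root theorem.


Rational root theorem: possible roots are ±p/q where:
  p divides the constant term (3): p ∈ {1, 3}
  q divides the leading coefficient (2): q ∈ {1, 2}

All possible rational roots: -3, -3/2, -1, -1/2, 1/2, 1, 3/2, 3

-3, -3/2, -1, -1/2, 1/2, 1, 3/2, 3


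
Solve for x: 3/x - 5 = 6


Subtract -5 from both sides: 3/x = 11
Multiply both sides by x: 3 = 11 * x
Divide by 11: x = 3/11

x = 3/11


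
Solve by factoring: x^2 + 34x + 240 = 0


We need two numbers that multiply to 240 and add to 34.
Those numbers are 24 and 10 (since 24 * 10 = 240 and 24 + 10 = 34).
So x^2 + 34x + 240 = (x + 24)(x + 10) = 0
Setting each factor to zero: x = -24 or x = -10

x = -24, x = -10


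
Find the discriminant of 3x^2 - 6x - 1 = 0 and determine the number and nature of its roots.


For ax^2 + bx + c = 0, discriminant D = b^2 - 4ac
Here a = 3, b = -6, c = -1
D = (-6)^2 - 4(3)(-1) = 36 + 12 = 48

D = 48 > 0 but not a perfect square
The equation has 2 distinct real irrational roots.

Discriminant = 48, 2 distinct real irrational roots


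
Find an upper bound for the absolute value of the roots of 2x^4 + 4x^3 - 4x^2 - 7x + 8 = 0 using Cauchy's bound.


Cauchy's bound: all roots r satisfy |r| <= 1 + max(|a_i/a_n|) for i = 0,...,n-1
where a_n is the leading coefficient.

Coefficients: [2, 4, -4, -7, 8]
Leading coefficient a_n = 2
Ratios |a_i/a_n|: 2, 2, 7/2, 4
Maximum ratio: 4
Cauchy's bound: |r| <= 1 + 4 = 5

Upper bound = 5


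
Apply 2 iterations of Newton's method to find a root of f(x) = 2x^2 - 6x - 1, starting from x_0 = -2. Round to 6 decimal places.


Newton's method: x_(n+1) = x_n - f(x_n)/f'(x_n)
f(x) = 2x^2 - 6x - 1
f'(x) = 4x - 6

Iteration 1:
  f(-2.000000) = 19.000000
  f'(-2.000000) = -14.000000
  x_1 = -2.000000 - (19.000000)/(-14.000000) = -0.642857

Iteration 2:
  f(-0.642857) = 3.683673
  f'(-0.642857) = -8.571429
  x_2 = -0.642857 - (3.683673)/(-8.571429) = -0.213095

x_2 = -0.213095


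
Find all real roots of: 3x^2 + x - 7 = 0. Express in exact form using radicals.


Using the quadratic formula: x = (-b ± sqrt(b^2 - 4ac)) / (2a)
Here a = 3, b = 1, c = -7
Discriminant = b^2 - 4ac = 1^2 - 4(3)(-7) = 1 + 84 = 85
Since discriminant = 85 > 0, there are two real roots.
x = (-1 ± sqrt(85)) / 6
Numerically: x ≈ 1.3699 or x ≈ -1.7033

x = (-1 + sqrt(85)) / 6 or x = (-1 - sqrt(85)) / 6


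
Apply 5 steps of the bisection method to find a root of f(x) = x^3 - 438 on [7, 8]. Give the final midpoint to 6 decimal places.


f(x) = x^3 - 438
f(7) = -95 < 0
f(8) = 74 > 0

Step 1: midpoint = (7.000000 + 8.000000)/2 = 7.500000
  f(7.500000) = -16.125000
  f(mid) < 0, so root is in [7.500000, 8.000000]

Step 2: midpoint = (7.500000 + 8.000000)/2 = 7.750000
  f(7.750000) = 27.484375
  f(mid) > 0, so root is in [7.500000, 7.750000]

Step 3: midpoint = (7.500000 + 7.750000)/2 = 7.625000
  f(7.625000) = 5.322266
  f(mid) > 0, so root is in [7.500000, 7.625000]

Step 4: midpoint = (7.500000 + 7.625000)/2 = 7.562500
  f(7.562500) = -5.489990
  f(mid) < 0, so root is in [7.562500, 7.625000]

Step 5: midpoint = (7.562500 + 7.625000)/2 = 7.593750
  f(7.593750) = -0.106110
  f(mid) < 0, so root is in [7.593750, 7.625000]

midpoint = 7.593750


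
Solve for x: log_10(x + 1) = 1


Convert to exponential form: x + 1 = 10^1 = 10
x = 10 - 1 = 9
Check: log_10(9 + 1) = log_10(10) = log_10(10) = 1 ✓

x = 9


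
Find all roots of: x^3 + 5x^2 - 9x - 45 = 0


Let p(x) = x^3 + 5x^2 - 9x - 45. By the rational root theorem (leading coefficient 1), any rational root is an integer divisor of 45: try ±1, ±2, ... in turn.
Test x = 1: value = -48 ≠ 0.
Test x = -1: value = -32 ≠ 0.
Test x = 3: value = 0 ✓, so (x - 3) is a factor.
Synthetic division by (x - 3): bring down 1; 1(3) + 5 = 8; 8(3) - 9 = 15; 15(3) - 45 = 0 → quotient x^2 + 8x + 15, remainder 0.
Solve the quadratic x^2 + 8x + 15 = 0: discriminant = 8^2 - 4(1)(15) = 64 - 60 = 4.
sqrt(4) = 2, so x = (-8 ± 2)/2: x = -3 or x = -5.
Collecting all roots found:

x = -5, x = -3, x = 3


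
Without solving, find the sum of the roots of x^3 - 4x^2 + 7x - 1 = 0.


By Vieta's formulas for x^3 + bx^2 + cx + d = 0:
  r1 + r2 + r3 = -b/a = 4
  r1*r2 + r1*r3 + r2*r3 = c/a = 7
  r1*r2*r3 = -d/a = 1


Sum = 4


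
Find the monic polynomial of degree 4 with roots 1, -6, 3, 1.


A monic polynomial with roots 1, -6, 3, 1 is:
p(x) = (x - 1)(x + 6)(x - 3)(x - 1)
After multiplying by (x - 1): x - 1
After multiplying by (x + 6): x^2 + 5x - 6
After multiplying by (x - 3): x^3 + 2x^2 - 21x + 18
After multiplying by (x - 1): x^4 + x^3 - 23x^2 + 39x - 18

x^4 + x^3 - 23x^2 + 39x - 18


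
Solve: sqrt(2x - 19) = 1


Square both sides: 2x - 19 = 1^2 = 1
2x = 1 + 19 = 20
x = 10
Check: sqrt(2*10 - 19) = sqrt(1) = 1 ✓

x = 10


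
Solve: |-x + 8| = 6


An absolute value equation |expr| = 6 gives two cases:
Case 1: -x + 8 = 6
  -x = -2, so x = 2
Case 2: -x + 8 = -6
  -x = -14, so x = 14

x = 2, x = 14


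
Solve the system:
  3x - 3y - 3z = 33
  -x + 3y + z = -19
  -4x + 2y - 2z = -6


Using Cramer's rule. Expand each determinant along the first row.
D  = 3*[3*(-2) - 1*2] - (-3)*[(-1)*(-2) - 1*(-4)] + (-3)*[(-1)*2 - 3*(-4)]
  = 3*(-8) - (-3)*(6) + (-3)*(10) = -36
Dx = 33*[3*(-2) - 1*2] - (-3)*[(-19)*(-2) - 1*(-6)] + (-3)*[(-19)*2 - 3*(-6)]
  = 33*(-8) - (-3)*(44) + (-3)*(-20) = -72
Dy = 3*[(-19)*(-2) - 1*(-6)] - 33*[(-1)*(-2) - 1*(-4)] + (-3)*[(-1)*(-6) - (-19)*(-4)]
  = 3*(44) - 33*(6) + (-3)*(-70) = 144
Dz = 3*[3*(-6) - (-19)*2] - (-3)*[(-1)*(-6) - (-19)*(-4)] + 33*[(-1)*2 - 3*(-4)]
  = 3*(20) - (-3)*(-70) + 33*(10) = 180
x = Dx/D = -72/-36 = 2, y = Dy/D = 144/-36 = -4, z = Dz/D = 180/-36 = -5
Check eq1: (3)(2) + (-3)(-4) + (-3)(-5) = 33 = 33 ✓
Check eq2: (-1)(2) + (3)(-4) + (1)(-5) = -19 = -19 ✓
Check eq3: (-4)(2) + (2)(-4) + (-2)(-5) = -6 = -6 ✓

x = 2, y = -4, z = -5


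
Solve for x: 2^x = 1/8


Express both sides with the same base.
1/8 = 2^(-3)
Since the bases match: x = -3

x = -3


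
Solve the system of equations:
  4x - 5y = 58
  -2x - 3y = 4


Using Cramer's rule:
Determinant D = (4)(-3) - (-2)(-5) = -12 - 10 = -22
Dx = (58)(-3) - (4)(-5) = -174 + 20 = -154
Dy = (4)(4) - (-2)(58) = 16 + 116 = 132
x = Dx/D = -154/-22 = 7
y = Dy/D = 132/-22 = -6

x = 7, y = -6


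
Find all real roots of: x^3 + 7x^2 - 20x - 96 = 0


Let p(x) = x^3 + 7x^2 - 20x - 96. By the rational root theorem (leading coefficient 1), any rational root is an integer divisor of 96: try ±1, ±2, ... in turn.
Test x = 1: value = -108 ≠ 0.
Test x = -1: value = -70 ≠ 0.
Test x = 2: value = -100 ≠ 0.
Test x = -2: value = -36 ≠ 0.
Test x = 3: value = -66 ≠ 0.
Test x = -3: value = 0 ✓, so (x + 3) is a factor.
Synthetic division by (x + 3): bring down 1; 1(-3) + 7 = 4; 4(-3) - 20 = -32; (-32)(-3) - 96 = 0 → quotient x^2 + 4x - 32, remainder 0.
Solve the quadratic x^2 + 4x - 32 = 0: discriminant = 4^2 - 4(1)(-32) = 16 + 128 = 144.
sqrt(144) = 12, so x = (-4 ± 12)/2: x = 4 or x = -8.

x = -8, x = -3, x = 4


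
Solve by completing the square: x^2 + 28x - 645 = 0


Start: x^2 + 28x - 645 = 0
Move constant: x^2 + 28x = 645
Half of 28 is 14, squared is 196
Add 196 to both sides: x^2 + 28x + 196 = 841
(x + 14)^2 = 841
x + 14 = ±29
x = -14 + 29 = 15 or x = -14 - 29 = -43

x = -43, x = 15


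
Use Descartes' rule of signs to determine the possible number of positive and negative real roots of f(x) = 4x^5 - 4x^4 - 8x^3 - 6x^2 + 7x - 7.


Descartes' rule of signs:

For positive roots, count sign changes in f(x) = 4x^5 - 4x^4 - 8x^3 - 6x^2 + 7x - 7:
Signs of coefficients: +, -, -, -, +, -
Number of sign changes: 3
Possible positive real roots: 3, 1

For negative roots, examine f(-x) = -4x^5 - 4x^4 + 8x^3 - 6x^2 - 7x - 7:
Signs of coefficients: -, -, +, -, -, -
Number of sign changes: 2
Possible negative real roots: 2, 0

Positive roots: 3 or 1; Negative roots: 2 or 0
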